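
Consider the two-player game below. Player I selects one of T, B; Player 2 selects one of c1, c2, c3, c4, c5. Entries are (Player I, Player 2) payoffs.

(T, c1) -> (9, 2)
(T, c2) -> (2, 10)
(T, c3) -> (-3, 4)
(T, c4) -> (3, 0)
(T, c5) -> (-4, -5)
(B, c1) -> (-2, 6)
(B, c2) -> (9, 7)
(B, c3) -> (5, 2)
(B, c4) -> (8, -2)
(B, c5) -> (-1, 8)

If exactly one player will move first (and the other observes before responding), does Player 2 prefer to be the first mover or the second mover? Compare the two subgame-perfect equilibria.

second

If Player I leads: Player 2's best replies are T→c2, B→c5; Player I's induced payoffs 2, -1; outcome (T, c2), payoffs (2, 10).
If Player 2 leads: Player I's best replies are c1→T, c2→B, c3→B, c4→B, c5→B; Player 2's induced payoffs 2, 7, 2, -2, 8; outcome (B, c5), payoffs (-1, 8).
Player 2 gets 8 moving first and 10 moving second, so Player 2 prefers to move second.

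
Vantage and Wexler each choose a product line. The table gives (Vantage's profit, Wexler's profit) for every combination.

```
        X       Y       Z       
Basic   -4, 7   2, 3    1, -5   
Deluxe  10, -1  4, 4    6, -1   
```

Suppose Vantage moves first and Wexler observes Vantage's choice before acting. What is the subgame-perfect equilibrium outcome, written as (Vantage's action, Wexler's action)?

(Deluxe, Y)

Wexler best-responds to each possible Vantage move:
- Basic → Wexler plays X (best of 7, 3, -5); Vantage gets -4.
- Deluxe → Wexler plays Y (best of -1, 4, -1); Vantage gets 4.
Vantage's induced payoffs are -4, 4, so Vantage commits to Deluxe. Subgame-perfect outcome: (Deluxe, Y) with payoffs (4, 4).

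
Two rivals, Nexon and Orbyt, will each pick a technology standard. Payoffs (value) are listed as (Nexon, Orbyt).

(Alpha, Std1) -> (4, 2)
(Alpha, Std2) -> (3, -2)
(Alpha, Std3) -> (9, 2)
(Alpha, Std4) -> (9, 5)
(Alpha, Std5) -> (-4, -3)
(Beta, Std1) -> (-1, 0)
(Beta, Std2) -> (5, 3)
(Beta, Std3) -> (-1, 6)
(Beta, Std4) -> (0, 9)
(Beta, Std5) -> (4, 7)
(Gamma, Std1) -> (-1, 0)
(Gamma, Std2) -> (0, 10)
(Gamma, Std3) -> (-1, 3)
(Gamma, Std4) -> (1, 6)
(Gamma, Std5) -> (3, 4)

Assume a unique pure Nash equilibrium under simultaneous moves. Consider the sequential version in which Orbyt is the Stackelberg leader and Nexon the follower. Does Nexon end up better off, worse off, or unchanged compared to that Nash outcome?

Backward induction with Orbyt moving first.
- Std1 → Nexon plays Alpha (best of 4, -1, -1); Orbyt gets 2.
- Std2 → Nexon plays Beta (best of 3, 5, 0); Orbyt gets 3.
- Std3 → Nexon plays Alpha (best of 9, -1, -1); Orbyt gets 2.
- Std4 → Nexon plays Alpha (best of 9, 0, 1); Orbyt gets 5.
- Std5 → Nexon plays Beta (best of -4, 4, 3); Orbyt gets 7.
Among 2, 3, 2, 5, 7, the best is 7 at Std5. Subgame-perfect outcome: (Beta, Std5) with payoffs (4, 7).
Under simultaneous play:
Nexon's best replies: Std1→Alpha; Std2→Beta; Std3→Alpha; Std4→Alpha; Std5→Beta.
Orbyt's best replies: Alpha→Std4; Beta→Std4; Gamma→Std2.
Only (Alpha, Std4) has each player best-responding; Nash payoffs (9, 5).
Nexon earns 4 sequentially versus 9 at the Nash outcome: worse off.

worse off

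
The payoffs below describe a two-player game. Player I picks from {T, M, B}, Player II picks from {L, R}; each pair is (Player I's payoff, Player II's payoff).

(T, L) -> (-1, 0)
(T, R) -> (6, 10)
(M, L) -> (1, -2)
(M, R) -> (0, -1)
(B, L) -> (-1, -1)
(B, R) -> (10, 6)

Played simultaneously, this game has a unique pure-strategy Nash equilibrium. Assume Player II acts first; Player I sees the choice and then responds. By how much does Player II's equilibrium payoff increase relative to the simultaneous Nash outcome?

Backward induction with Player II moving first.
- L: BR = M, leader payoff -2.
- R: BR = B, leader payoff 6.
Player II's induced payoffs are -2, 6, so Player II commits to R. Subgame-perfect outcome: (B, R) with payoffs (10, 6).
For the simultaneous game, intersect best replies.
Player I's best replies: L→M; R→B.
Player II's best replies: T→R; M→R; B→R.
Only (B, R) has each player best-responding; Nash payoffs (10, 6).
Player II's commitment gain: 6 − 6 = 0.

0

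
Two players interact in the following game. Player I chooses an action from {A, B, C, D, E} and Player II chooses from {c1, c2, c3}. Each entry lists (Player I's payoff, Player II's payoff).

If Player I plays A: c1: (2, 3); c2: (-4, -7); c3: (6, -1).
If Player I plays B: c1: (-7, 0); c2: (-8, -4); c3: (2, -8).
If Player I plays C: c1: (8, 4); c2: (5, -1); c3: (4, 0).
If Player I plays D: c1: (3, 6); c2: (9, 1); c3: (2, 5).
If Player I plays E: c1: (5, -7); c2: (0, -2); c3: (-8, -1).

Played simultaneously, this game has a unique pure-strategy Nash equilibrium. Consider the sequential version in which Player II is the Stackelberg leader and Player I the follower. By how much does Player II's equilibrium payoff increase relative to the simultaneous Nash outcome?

Backward induction with Player II moving first.
- c1: Player I compares 2, -7, 8, 3, 5 and picks C; Player II would get 4.
- c2: Player I compares -4, -8, 5, 9, 0 and picks D; Player II would get 1.
- c3: Player I compares 6, 2, 4, 2, -8 and picks A; Player II would get -1.
Among 4, 1, -1, the best is 4 at c1. Subgame-perfect outcome: (C, c1) with payoffs (8, 4).
Now find the simultaneous Nash equilibrium.
Player I's best replies: c1→C; c2→D; c3→A.
Player II's best replies: A→c1; B→c1; C→c1; D→c1; E→c3.
Only (C, c1) has each player best-responding; Nash payoffs (8, 4).
Player II's commitment gain: 4 − 4 = 0.

0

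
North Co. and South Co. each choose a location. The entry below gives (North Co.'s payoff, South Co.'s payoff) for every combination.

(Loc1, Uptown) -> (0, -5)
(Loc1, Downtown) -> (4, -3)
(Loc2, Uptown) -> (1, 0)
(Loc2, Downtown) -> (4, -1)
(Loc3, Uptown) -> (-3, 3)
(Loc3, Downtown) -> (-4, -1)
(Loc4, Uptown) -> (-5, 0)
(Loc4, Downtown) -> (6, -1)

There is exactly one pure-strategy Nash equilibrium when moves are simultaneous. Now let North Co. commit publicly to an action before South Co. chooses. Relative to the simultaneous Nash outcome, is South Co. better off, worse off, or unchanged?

Solve by backward induction (North Co. leads).
- Loc1: BR = Downtown, leader payoff 4.
- Loc2: BR = Uptown, leader payoff 1.
- Loc3: BR = Uptown, leader payoff -3.
- Loc4: BR = Uptown, leader payoff -5.
Maximizing over 4, 1, -3, -5, North Co. chooses Loc1. Subgame-perfect outcome: (Loc1, Downtown) with payoffs (4, -3).
Now find the simultaneous Nash equilibrium.
North Co.'s best replies: Uptown→Loc2; Downtown→Loc4.
South Co.'s best replies: Loc1→Downtown; Loc2→Uptown; Loc3→Uptown; Loc4→Uptown.
The unique mutual best reply is (Loc2, Uptown), giving (1, 0).
South Co. earns -3 sequentially versus 0 at the Nash outcome: worse off.

worse off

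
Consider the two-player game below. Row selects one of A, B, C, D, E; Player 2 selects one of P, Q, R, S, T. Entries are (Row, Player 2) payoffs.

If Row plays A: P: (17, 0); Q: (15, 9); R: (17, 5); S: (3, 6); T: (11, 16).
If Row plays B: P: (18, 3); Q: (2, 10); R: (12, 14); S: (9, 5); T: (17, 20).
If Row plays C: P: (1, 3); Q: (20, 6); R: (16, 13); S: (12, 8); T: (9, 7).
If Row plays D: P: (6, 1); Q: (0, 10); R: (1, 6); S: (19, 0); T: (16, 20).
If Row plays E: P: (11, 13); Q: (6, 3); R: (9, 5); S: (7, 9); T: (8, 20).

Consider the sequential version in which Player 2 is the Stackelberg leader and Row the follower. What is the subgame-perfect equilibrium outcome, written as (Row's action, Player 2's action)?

(B, T)

Row best-responds to each possible Player 2 move:
- P: Row compares 17, 18, 1, 6, 11 and picks B; Player 2 would get 3.
- Q: Row compares 15, 2, 20, 0, 6 and picks C; Player 2 would get 6.
- R: Row compares 17, 12, 16, 1, 9 and picks A; Player 2 would get 5.
- S: Row compares 3, 9, 12, 19, 7 and picks D; Player 2 would get 0.
- T: Row compares 11, 17, 9, 16, 8 and picks B; Player 2 would get 20.
Maximizing over 3, 6, 5, 0, 20, Player 2 chooses T. Subgame-perfect outcome: (B, T) with payoffs (17, 20).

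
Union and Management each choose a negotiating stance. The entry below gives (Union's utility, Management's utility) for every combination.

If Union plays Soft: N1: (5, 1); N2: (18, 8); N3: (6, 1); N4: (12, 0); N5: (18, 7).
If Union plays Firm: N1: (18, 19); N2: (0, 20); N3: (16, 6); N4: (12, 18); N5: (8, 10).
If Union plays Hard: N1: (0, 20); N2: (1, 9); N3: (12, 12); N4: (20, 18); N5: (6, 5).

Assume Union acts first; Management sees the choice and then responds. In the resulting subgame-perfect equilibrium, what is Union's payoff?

18

Management best-responds to each possible Union move:
- Soft: BR = N2, leader payoff 18.
- Firm: BR = N2, leader payoff 0.
- Hard: BR = N1, leader payoff 0.
Union's induced payoffs are 18, 0, 0, so Union commits to Soft. Subgame-perfect outcome: (Soft, N2) with payoffs (18, 8).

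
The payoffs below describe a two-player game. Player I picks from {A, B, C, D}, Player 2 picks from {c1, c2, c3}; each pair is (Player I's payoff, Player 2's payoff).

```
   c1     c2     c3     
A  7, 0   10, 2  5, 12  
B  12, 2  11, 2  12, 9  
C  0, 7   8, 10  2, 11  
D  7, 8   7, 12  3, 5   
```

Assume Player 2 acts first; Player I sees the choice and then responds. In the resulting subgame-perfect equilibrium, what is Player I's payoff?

Backward induction with Player 2 moving first.
- c1 → Player I plays B (best of 7, 12, 0, 7); Player 2 gets 2.
- c2 → Player I plays B (best of 10, 11, 8, 7); Player 2 gets 2.
- c3 → Player I plays B (best of 5, 12, 2, 3); Player 2 gets 9.
Player 2's induced payoffs are 2, 2, 9, so Player 2 commits to c3. Subgame-perfect outcome: (B, c3) with payoffs (12, 9).

12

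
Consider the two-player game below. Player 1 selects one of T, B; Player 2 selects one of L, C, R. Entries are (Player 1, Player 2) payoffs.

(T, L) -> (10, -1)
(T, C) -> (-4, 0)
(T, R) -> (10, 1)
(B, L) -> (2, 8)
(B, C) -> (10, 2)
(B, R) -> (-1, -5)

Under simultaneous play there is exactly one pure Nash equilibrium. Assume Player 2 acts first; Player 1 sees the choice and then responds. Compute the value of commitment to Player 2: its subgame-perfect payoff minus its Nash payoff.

1

Backward induction with Player 2 moving first.
- L: Player 1 compares 10, 2 and picks T; Player 2 would get -1.
- C: Player 1 compares -4, 10 and picks B; Player 2 would get 2.
- R: Player 1 compares 10, -1 and picks T; Player 2 would get 1.
Among -1, 2, 1, the best is 2 at C. Subgame-perfect outcome: (B, C) with payoffs (10, 2).
For the simultaneous game, intersect best replies.
Player 1's best replies: L→T; C→B; R→T.
Player 2's best replies: T→R; B→L.
Only (T, R) has each player best-responding; Nash payoffs (10, 1).
Player 2's commitment gain: 2 − 1 = 1.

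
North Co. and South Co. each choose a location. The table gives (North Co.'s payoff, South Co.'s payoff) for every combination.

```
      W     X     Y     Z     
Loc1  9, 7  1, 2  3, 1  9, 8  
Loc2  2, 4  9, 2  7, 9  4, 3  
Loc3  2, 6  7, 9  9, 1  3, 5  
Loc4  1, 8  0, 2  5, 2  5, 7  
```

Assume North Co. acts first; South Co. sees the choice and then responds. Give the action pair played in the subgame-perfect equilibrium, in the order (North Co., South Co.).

Solve by backward induction (North Co. leads).
- Loc1: South Co. compares 7, 2, 1, 8 and picks Z; North Co. would get 9.
- Loc2: South Co. compares 4, 2, 9, 3 and picks Y; North Co. would get 7.
- Loc3: South Co. compares 6, 9, 1, 5 and picks X; North Co. would get 7.
- Loc4: South Co. compares 8, 2, 2, 7 and picks W; North Co. would get 1.
Among 9, 7, 7, 1, the best is 9 at Loc1. Subgame-perfect outcome: (Loc1, Z) with payoffs (9, 8).

(Loc1, Z)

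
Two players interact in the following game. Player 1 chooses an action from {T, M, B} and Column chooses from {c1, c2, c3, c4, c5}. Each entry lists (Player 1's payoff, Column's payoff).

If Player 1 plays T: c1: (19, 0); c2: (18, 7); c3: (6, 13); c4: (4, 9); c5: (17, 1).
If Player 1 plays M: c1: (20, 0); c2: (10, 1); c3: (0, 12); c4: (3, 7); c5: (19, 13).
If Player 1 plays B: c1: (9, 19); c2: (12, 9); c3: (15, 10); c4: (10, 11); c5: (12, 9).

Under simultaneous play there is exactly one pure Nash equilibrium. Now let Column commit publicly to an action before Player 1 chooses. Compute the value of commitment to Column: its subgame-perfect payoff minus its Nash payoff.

Work backward from Player 1's decision.
- c1 → Player 1 plays M (best of 19, 20, 9); Column gets 0.
- c2 → Player 1 plays T (best of 18, 10, 12); Column gets 7.
- c3 → Player 1 plays B (best of 6, 0, 15); Column gets 10.
- c4 → Player 1 plays B (best of 4, 3, 10); Column gets 11.
- c5 → Player 1 plays M (best of 17, 19, 12); Column gets 13.
Column's induced payoffs are 0, 7, 10, 11, 13, so Column commits to c5. Subgame-perfect outcome: (M, c5) with payoffs (19, 13).
Under simultaneous play:
Player 1's best replies: c1→M; c2→T; c3→B; c4→B; c5→M.
Column's best replies: T→c3; M→c5; B→c1.
Only (M, c5) has each player best-responding; Nash payoffs (19, 13).
Column's commitment gain: 13 − 13 = 0.

0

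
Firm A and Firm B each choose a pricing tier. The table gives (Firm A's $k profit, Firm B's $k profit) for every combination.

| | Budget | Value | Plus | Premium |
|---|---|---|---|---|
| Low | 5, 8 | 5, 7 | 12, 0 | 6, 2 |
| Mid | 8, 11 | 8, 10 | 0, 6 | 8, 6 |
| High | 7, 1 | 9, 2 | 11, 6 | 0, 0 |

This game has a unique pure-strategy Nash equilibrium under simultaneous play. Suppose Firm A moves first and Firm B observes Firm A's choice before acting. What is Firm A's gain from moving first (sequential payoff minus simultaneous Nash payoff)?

Backward induction with Firm A moving first.
- Low: Firm B compares 8, 7, 0, 2 and picks Budget; Firm A would get 5.
- Mid: Firm B compares 11, 10, 6, 6 and picks Budget; Firm A would get 8.
- High: Firm B compares 1, 2, 6, 0 and picks Plus; Firm A would get 11.
Among 5, 8, 11, the best is 11 at High. Subgame-perfect outcome: (High, Plus) with payoffs (11, 6).
Under simultaneous play:
Firm A's best replies: Budget→Mid; Value→High; Plus→Low; Premium→Mid.
Firm B's best replies: Low→Budget; Mid→Budget; High→Plus.
The unique mutual best reply is (Mid, Budget), giving (8, 11).
Firm A's commitment gain: 11 − 8 = 3.

3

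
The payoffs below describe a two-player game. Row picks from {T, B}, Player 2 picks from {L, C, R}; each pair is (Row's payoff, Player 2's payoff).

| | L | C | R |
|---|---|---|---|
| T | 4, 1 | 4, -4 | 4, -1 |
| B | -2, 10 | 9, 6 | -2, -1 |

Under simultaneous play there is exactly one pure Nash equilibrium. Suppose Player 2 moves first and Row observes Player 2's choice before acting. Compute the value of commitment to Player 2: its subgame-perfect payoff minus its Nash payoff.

5

Solve by backward induction (Player 2 leads).
- L → Row plays T (best of 4, -2); Player 2 gets 1.
- C → Row plays B (best of 4, 9); Player 2 gets 6.
- R → Row plays T (best of 4, -2); Player 2 gets -1.
Player 2's induced payoffs are 1, 6, -1, so Player 2 commits to C. Subgame-perfect outcome: (B, C) with payoffs (9, 6).
Now find the simultaneous Nash equilibrium.
Row's best replies: L→T; C→B; R→T.
Player 2's best replies: T→L; B→L.
The unique mutual best reply is (T, L), giving (4, 1).
Player 2's commitment gain: 6 − 1 = 5.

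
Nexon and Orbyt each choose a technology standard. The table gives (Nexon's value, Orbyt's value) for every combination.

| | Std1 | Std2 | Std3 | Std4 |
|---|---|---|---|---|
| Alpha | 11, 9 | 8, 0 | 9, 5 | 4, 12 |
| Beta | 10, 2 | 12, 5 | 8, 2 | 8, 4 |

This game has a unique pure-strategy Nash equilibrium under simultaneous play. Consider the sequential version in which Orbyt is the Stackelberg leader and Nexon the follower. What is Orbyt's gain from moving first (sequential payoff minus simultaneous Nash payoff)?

4

Nexon best-responds to each possible Orbyt move:
- Std1: Nexon compares 11, 10 and picks Alpha; Orbyt would get 9.
- Std2: Nexon compares 8, 12 and picks Beta; Orbyt would get 5.
- Std3: Nexon compares 9, 8 and picks Alpha; Orbyt would get 5.
- Std4: Nexon compares 4, 8 and picks Beta; Orbyt would get 4.
Maximizing over 9, 5, 5, 4, Orbyt chooses Std1. Subgame-perfect outcome: (Alpha, Std1) with payoffs (11, 9).
Now find the simultaneous Nash equilibrium.
Nexon's best replies: Std1→Alpha; Std2→Beta; Std3→Alpha; Std4→Beta.
Orbyt's best replies: Alpha→Std4; Beta→Std2.
Only (Beta, Std2) has each player best-responding; Nash payoffs (12, 5).
Orbyt's commitment gain: 9 − 5 = 4.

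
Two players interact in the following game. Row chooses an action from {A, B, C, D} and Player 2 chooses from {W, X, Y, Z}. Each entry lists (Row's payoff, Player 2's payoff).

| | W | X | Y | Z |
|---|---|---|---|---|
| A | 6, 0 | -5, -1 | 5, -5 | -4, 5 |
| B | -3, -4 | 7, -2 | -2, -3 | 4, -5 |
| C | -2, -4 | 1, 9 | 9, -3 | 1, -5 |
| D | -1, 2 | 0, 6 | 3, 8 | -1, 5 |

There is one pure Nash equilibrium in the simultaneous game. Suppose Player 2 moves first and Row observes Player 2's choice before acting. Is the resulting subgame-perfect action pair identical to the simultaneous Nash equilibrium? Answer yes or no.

no

Row best-responds to each possible Player 2 move:
- W: Row compares 6, -3, -2, -1 and picks A; Player 2 would get 0.
- X: Row compares -5, 7, 1, 0 and picks B; Player 2 would get -2.
- Y: Row compares 5, -2, 9, 3 and picks C; Player 2 would get -3.
- Z: Row compares -4, 4, 1, -1 and picks B; Player 2 would get -5.
Maximizing over 0, -2, -3, -5, Player 2 chooses W. Subgame-perfect outcome: (A, W) with payoffs (6, 0).
For the simultaneous game, intersect best replies.
Row's best replies: W→A; X→B; Y→C; Z→B.
Player 2's best replies: A→Z; B→X; C→X; D→Y.
Only (B, X) has each player best-responding; Nash payoffs (7, -2).
Sequential outcome (A, W) differs from the Nash profile (B, X).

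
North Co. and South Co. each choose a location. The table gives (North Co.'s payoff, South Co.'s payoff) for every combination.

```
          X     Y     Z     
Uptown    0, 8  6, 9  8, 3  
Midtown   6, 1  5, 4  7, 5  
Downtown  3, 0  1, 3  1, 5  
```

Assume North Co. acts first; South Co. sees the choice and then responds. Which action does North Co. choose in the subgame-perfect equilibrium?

Midtown

Backward induction with North Co. moving first.
- Uptown → South Co. plays Y (best of 8, 9, 3); North Co. gets 6.
- Midtown → South Co. plays Z (best of 1, 4, 5); North Co. gets 7.
- Downtown → South Co. plays Z (best of 0, 3, 5); North Co. gets 1.
Maximizing over 6, 7, 1, North Co. chooses Midtown. Subgame-perfect outcome: (Midtown, Z) with payoffs (7, 5).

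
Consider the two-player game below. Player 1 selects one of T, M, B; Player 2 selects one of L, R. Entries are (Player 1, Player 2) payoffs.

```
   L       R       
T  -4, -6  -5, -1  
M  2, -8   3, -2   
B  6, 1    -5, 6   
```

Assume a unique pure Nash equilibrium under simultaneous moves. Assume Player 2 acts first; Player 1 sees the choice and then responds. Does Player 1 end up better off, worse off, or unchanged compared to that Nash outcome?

better off

Backward induction with Player 2 moving first.
- L: Player 1 compares -4, 2, 6 and picks B; Player 2 would get 1.
- R: Player 1 compares -5, 3, -5 and picks M; Player 2 would get -2.
Maximizing over 1, -2, Player 2 chooses L. Subgame-perfect outcome: (B, L) with payoffs (6, 1).
Under simultaneous play:
Player 1's best replies: L→B; R→M.
Player 2's best replies: T→R; M→R; B→R.
Only (M, R) has each player best-responding; Nash payoffs (3, -2).
Player 1 earns 6 sequentially versus 3 at the Nash outcome: better off.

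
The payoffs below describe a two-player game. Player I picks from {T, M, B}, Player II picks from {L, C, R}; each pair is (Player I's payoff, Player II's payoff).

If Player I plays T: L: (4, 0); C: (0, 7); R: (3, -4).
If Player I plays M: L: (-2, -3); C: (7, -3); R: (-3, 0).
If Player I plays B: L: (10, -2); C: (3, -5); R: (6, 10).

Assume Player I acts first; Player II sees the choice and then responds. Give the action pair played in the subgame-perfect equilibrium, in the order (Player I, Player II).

Solve by backward induction (Player I leads).
- T → Player II plays C (best of 0, 7, -4); Player I gets 0.
- M → Player II plays R (best of -3, -3, 0); Player I gets -3.
- B → Player II plays R (best of -2, -5, 10); Player I gets 6.
Maximizing over 0, -3, 6, Player I chooses B. Subgame-perfect outcome: (B, R) with payoffs (6, 10).

(B, R)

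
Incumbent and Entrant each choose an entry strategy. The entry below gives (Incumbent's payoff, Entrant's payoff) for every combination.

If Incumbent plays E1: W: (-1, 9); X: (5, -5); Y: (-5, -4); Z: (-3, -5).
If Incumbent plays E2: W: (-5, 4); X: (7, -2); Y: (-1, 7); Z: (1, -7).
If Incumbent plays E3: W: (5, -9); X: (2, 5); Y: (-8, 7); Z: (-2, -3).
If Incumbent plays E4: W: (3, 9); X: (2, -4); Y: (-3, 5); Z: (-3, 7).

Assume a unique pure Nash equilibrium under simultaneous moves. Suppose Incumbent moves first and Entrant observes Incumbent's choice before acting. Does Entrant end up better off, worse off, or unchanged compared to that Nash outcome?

Work backward from Entrant's decision.
- E1: BR = W, leader payoff -1.
- E2: BR = Y, leader payoff -1.
- E3: BR = Y, leader payoff -8.
- E4: BR = W, leader payoff 3.
Among -1, -1, -8, 3, the best is 3 at E4. Subgame-perfect outcome: (E4, W) with payoffs (3, 9).
Now find the simultaneous Nash equilibrium.
Incumbent's best replies: W→E3; X→E2; Y→E2; Z→E2.
Entrant's best replies: E1→W; E2→Y; E3→Y; E4→W.
Only (E2, Y) has each player best-responding; Nash payoffs (-1, 7).
Entrant earns 9 sequentially versus 7 at the Nash outcome: better off.

better off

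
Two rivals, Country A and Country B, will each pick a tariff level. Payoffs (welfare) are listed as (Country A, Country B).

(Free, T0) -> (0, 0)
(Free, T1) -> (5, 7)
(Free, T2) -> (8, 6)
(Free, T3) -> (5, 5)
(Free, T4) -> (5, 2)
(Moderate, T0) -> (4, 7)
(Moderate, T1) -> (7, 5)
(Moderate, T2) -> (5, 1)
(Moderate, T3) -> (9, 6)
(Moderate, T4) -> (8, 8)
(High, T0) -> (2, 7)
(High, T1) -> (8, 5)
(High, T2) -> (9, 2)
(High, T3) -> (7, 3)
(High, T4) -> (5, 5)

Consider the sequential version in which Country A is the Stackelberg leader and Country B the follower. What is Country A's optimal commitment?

Moderate

Backward induction with Country A moving first.
- Free: Country B compares 0, 7, 6, 5, 2 and picks T1; Country A would get 5.
- Moderate: Country B compares 7, 5, 1, 6, 8 and picks T4; Country A would get 8.
- High: Country B compares 7, 5, 2, 3, 5 and picks T0; Country A would get 2.
Country A's induced payoffs are 5, 8, 2, so Country A commits to Moderate. Subgame-perfect outcome: (Moderate, T4) with payoffs (8, 8).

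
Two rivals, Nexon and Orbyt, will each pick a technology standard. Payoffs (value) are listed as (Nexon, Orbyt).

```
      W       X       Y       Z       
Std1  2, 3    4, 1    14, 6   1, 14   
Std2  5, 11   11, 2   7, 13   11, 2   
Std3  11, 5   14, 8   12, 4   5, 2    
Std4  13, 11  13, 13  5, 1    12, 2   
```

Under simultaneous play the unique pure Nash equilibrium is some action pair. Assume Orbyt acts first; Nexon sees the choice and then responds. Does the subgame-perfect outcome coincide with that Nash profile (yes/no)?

Solve by backward induction (Orbyt leads).
- W → Nexon plays Std4 (best of 2, 5, 11, 13); Orbyt gets 11.
- X → Nexon plays Std3 (best of 4, 11, 14, 13); Orbyt gets 8.
- Y → Nexon plays Std1 (best of 14, 7, 12, 5); Orbyt gets 6.
- Z → Nexon plays Std4 (best of 1, 11, 5, 12); Orbyt gets 2.
Maximizing over 11, 8, 6, 2, Orbyt chooses W. Subgame-perfect outcome: (Std4, W) with payoffs (13, 11).
For the simultaneous game, intersect best replies.
Nexon's best replies: W→Std4; X→Std3; Y→Std1; Z→Std4.
Orbyt's best replies: Std1→Z; Std2→Y; Std3→X; Std4→X.
The unique mutual best reply is (Std3, X), giving (14, 8).
Sequential outcome (Std4, W) differs from the Nash profile (Std3, X).

no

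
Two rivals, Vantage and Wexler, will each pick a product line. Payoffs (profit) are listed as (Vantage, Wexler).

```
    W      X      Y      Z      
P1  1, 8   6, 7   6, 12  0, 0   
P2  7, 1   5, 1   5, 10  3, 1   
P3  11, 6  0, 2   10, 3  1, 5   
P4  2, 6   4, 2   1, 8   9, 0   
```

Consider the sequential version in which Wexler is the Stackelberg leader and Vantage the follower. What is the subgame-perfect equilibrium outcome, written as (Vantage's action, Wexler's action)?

(P1, X)

Vantage best-responds to each possible Wexler move:
- W → Vantage plays P3 (best of 1, 7, 11, 2); Wexler gets 6.
- X → Vantage plays P1 (best of 6, 5, 0, 4); Wexler gets 7.
- Y → Vantage plays P3 (best of 6, 5, 10, 1); Wexler gets 3.
- Z → Vantage plays P4 (best of 0, 3, 1, 9); Wexler gets 0.
Wexler's induced payoffs are 6, 7, 3, 0, so Wexler commits to X. Subgame-perfect outcome: (P1, X) with payoffs (6, 7).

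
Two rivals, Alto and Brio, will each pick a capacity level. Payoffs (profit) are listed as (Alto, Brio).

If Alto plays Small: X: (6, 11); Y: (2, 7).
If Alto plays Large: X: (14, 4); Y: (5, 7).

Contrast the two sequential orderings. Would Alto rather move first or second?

If Alto leads: Brio's best replies are Small→X, Large→Y; Alto's induced payoffs 6, 5; outcome (Small, X), payoffs (6, 11).
If Brio leads: Alto's best replies are X→Large, Y→Large; Brio's induced payoffs 4, 7; outcome (Large, Y), payoffs (5, 7).
Alto gets 6 moving first and 5 moving second, so Alto prefers to move first.

first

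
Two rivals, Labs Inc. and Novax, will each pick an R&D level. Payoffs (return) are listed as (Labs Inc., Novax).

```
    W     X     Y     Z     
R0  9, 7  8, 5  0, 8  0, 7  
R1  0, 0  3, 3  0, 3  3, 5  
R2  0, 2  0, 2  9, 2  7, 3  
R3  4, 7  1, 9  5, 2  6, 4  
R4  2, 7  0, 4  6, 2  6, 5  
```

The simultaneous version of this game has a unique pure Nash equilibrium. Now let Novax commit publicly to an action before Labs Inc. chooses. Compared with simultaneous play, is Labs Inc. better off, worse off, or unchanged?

Labs Inc. best-responds to each possible Novax move:
- W: Labs Inc. compares 9, 0, 0, 4, 2 and picks R0; Novax would get 7.
- X: Labs Inc. compares 8, 3, 0, 1, 0 and picks R0; Novax would get 5.
- Y: Labs Inc. compares 0, 0, 9, 5, 6 and picks R2; Novax would get 2.
- Z: Labs Inc. compares 0, 3, 7, 6, 6 and picks R2; Novax would get 3.
Novax's induced payoffs are 7, 5, 2, 3, so Novax commits to W. Subgame-perfect outcome: (R0, W) with payoffs (9, 7).
Under simultaneous play:
Labs Inc.'s best replies: W→R0; X→R0; Y→R2; Z→R2.
Novax's best replies: R0→Y; R1→Z; R2→Z; R3→X; R4→W.
The unique mutual best reply is (R2, Z), giving (7, 3).
Labs Inc. earns 9 sequentially versus 7 at the Nash outcome: better off.

better off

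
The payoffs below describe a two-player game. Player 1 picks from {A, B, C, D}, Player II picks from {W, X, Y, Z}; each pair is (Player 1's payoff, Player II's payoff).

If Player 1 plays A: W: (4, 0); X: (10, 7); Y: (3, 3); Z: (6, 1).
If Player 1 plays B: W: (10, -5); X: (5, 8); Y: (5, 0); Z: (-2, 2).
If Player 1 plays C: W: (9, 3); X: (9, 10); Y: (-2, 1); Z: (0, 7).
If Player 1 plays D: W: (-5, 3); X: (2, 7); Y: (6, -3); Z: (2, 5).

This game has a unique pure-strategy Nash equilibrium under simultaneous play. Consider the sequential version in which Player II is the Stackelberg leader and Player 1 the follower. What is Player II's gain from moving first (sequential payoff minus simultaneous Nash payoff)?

Work backward from Player 1's decision.
- W: BR = B, leader payoff -5.
- X: BR = A, leader payoff 7.
- Y: BR = D, leader payoff -3.
- Z: BR = A, leader payoff 1.
Player II's induced payoffs are -5, 7, -3, 1, so Player II commits to X. Subgame-perfect outcome: (A, X) with payoffs (10, 7).
Now find the simultaneous Nash equilibrium.
Player 1's best replies: W→B; X→A; Y→D; Z→A.
Player II's best replies: A→X; B→X; C→X; D→X.
The unique mutual best reply is (A, X), giving (10, 7).
Player II's commitment gain: 7 − 7 = 0.

0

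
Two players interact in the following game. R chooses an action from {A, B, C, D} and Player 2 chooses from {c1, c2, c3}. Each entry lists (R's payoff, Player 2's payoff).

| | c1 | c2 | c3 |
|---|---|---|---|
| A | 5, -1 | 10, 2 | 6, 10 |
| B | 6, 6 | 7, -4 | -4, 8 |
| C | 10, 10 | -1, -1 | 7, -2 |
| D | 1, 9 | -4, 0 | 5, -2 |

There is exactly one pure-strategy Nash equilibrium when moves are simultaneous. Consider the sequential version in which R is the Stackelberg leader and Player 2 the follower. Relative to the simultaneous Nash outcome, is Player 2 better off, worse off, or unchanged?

unchanged

Backward induction with R moving first.
- A: Player 2 compares -1, 2, 10 and picks c3; R would get 6.
- B: Player 2 compares 6, -4, 8 and picks c3; R would get -4.
- C: Player 2 compares 10, -1, -2 and picks c1; R would get 10.
- D: Player 2 compares 9, 0, -2 and picks c1; R would get 1.
R's induced payoffs are 6, -4, 10, 1, so R commits to C. Subgame-perfect outcome: (C, c1) with payoffs (10, 10).
For the simultaneous game, intersect best replies.
R's best replies: c1→C; c2→A; c3→C.
Player 2's best replies: A→c3; B→c3; C→c1; D→c1.
The unique mutual best reply is (C, c1), giving (10, 10).
Player 2 earns 10 sequentially versus 10 at the Nash outcome: unchanged.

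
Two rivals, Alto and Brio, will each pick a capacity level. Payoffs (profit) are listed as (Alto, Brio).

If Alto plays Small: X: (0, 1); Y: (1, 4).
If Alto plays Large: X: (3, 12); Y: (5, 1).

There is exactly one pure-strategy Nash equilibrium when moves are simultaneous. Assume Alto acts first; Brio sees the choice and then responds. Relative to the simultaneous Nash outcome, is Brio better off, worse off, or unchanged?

unchanged

Brio best-responds to each possible Alto move:
- Small: BR = Y, leader payoff 1.
- Large: BR = X, leader payoff 3.
Maximizing over 1, 3, Alto chooses Large. Subgame-perfect outcome: (Large, X) with payoffs (3, 12).
Under simultaneous play:
Alto's best replies: X→Large; Y→Large.
Brio's best replies: Small→Y; Large→X.
Only (Large, X) has each player best-responding; Nash payoffs (3, 12).
Brio earns 12 sequentially versus 12 at the Nash outcome: unchanged.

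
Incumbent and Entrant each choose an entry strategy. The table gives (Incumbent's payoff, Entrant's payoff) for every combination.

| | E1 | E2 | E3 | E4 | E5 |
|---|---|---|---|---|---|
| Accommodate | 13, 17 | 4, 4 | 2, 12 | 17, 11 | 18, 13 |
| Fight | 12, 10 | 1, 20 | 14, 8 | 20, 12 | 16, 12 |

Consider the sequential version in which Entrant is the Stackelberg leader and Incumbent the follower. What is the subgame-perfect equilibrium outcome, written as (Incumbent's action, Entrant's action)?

Solve by backward induction (Entrant leads).
- E1: BR = Accommodate, leader payoff 17.
- E2: BR = Accommodate, leader payoff 4.
- E3: BR = Fight, leader payoff 8.
- E4: BR = Fight, leader payoff 12.
- E5: BR = Accommodate, leader payoff 13.
Among 17, 4, 8, 12, 13, the best is 17 at E1. Subgame-perfect outcome: (Accommodate, E1) with payoffs (13, 17).

(Accommodate, E1)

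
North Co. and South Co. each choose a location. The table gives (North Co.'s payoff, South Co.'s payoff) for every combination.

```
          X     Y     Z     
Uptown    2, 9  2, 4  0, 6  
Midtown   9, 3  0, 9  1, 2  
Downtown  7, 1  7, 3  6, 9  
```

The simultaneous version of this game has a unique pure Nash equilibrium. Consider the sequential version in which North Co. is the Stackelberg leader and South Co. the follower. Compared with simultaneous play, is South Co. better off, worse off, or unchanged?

unchanged

Solve by backward induction (North Co. leads).
- Uptown: BR = X, leader payoff 2.
- Midtown: BR = Y, leader payoff 0.
- Downtown: BR = Z, leader payoff 6.
Among 2, 0, 6, the best is 6 at Downtown. Subgame-perfect outcome: (Downtown, Z) with payoffs (6, 9).
For the simultaneous game, intersect best replies.
North Co.'s best replies: X→Midtown; Y→Downtown; Z→Downtown.
South Co.'s best replies: Uptown→X; Midtown→Y; Downtown→Z.
The unique mutual best reply is (Downtown, Z), giving (6, 9).
South Co. earns 9 sequentially versus 9 at the Nash outcome: unchanged.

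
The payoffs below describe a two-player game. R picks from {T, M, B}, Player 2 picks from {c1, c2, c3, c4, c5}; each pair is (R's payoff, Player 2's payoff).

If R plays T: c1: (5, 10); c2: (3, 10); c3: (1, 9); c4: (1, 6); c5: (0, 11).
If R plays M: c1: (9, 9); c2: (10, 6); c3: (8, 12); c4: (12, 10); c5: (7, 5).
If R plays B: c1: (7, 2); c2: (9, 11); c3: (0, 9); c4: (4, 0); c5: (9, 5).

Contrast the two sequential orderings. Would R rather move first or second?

If R leads: Player 2's best replies are T→c5, M→c3, B→c2; R's induced payoffs 0, 8, 9; outcome (B, c2), payoffs (9, 11).
If Player 2 leads: R's best replies are c1→M, c2→M, c3→M, c4→M, c5→B; Player 2's induced payoffs 9, 6, 12, 10, 5; outcome (M, c3), payoffs (8, 12).
R gets 9 moving first and 8 moving second, so R prefers to move first.

first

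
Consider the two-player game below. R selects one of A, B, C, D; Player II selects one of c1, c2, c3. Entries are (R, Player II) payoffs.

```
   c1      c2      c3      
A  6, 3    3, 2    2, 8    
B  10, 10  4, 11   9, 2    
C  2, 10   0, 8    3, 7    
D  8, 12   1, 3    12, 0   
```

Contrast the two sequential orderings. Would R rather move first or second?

first

If R leads: Player II's best replies are A→c3, B→c2, C→c1, D→c1; R's induced payoffs 2, 4, 2, 8; outcome (D, c1), payoffs (8, 12).
If Player II leads: R's best replies are c1→B, c2→B, c3→D; Player II's induced payoffs 10, 11, 0; outcome (B, c2), payoffs (4, 11).
R gets 8 moving first and 4 moving second, so R prefers to move first.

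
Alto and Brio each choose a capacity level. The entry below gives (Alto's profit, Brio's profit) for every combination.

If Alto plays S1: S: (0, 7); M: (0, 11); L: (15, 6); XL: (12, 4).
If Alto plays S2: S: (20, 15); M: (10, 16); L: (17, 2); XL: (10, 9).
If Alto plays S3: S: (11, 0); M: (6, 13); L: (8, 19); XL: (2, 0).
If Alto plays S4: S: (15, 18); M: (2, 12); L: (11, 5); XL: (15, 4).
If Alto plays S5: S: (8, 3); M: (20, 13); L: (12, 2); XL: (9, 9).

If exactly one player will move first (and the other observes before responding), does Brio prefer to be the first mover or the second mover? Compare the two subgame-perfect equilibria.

first

If Alto leads: Brio's best replies are S1→M, S2→M, S3→L, S4→S, S5→M; Alto's induced payoffs 0, 10, 8, 15, 20; outcome (S5, M), payoffs (20, 13).
If Brio leads: Alto's best replies are S→S2, M→S5, L→S2, XL→S4; Brio's induced payoffs 15, 13, 2, 4; outcome (S2, S), payoffs (20, 15).
Brio gets 15 moving first and 13 moving second, so Brio prefers to move first.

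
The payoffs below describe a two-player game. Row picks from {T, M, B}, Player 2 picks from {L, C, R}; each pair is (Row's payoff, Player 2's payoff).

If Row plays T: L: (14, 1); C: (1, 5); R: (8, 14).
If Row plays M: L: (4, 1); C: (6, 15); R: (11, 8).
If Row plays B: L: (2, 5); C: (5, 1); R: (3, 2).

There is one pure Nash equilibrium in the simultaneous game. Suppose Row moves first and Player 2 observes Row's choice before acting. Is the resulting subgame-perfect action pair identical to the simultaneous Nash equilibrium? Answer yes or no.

Work backward from Player 2's decision.
- T: BR = R, leader payoff 8.
- M: BR = C, leader payoff 6.
- B: BR = L, leader payoff 2.
Row's induced payoffs are 8, 6, 2, so Row commits to T. Subgame-perfect outcome: (T, R) with payoffs (8, 14).
Now find the simultaneous Nash equilibrium.
Row's best replies: L→T; C→M; R→M.
Player 2's best replies: T→R; M→C; B→L.
The unique mutual best reply is (M, C), giving (6, 15).
Sequential outcome (T, R) differs from the Nash profile (M, C).

no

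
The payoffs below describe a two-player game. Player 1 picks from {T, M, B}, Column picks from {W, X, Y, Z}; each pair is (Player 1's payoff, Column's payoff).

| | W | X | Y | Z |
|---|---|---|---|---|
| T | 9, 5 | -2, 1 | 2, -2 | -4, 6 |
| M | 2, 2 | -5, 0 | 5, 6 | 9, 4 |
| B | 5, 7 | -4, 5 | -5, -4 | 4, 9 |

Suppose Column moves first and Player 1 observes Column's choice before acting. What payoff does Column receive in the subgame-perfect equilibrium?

Player 1 best-responds to each possible Column move:
- W: BR = T, leader payoff 5.
- X: BR = T, leader payoff 1.
- Y: BR = M, leader payoff 6.
- Z: BR = M, leader payoff 4.
Maximizing over 5, 1, 6, 4, Column chooses Y. Subgame-perfect outcome: (M, Y) with payoffs (5, 6).

6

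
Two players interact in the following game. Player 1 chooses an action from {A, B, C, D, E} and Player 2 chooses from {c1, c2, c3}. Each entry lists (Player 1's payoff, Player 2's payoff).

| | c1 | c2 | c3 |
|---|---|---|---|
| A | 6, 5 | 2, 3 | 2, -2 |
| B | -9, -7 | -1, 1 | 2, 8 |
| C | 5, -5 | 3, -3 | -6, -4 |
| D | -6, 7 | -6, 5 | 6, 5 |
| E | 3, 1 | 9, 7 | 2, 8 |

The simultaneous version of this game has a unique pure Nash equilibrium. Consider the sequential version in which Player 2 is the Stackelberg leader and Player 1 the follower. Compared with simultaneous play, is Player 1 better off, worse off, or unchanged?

Player 1 best-responds to each possible Player 2 move:
- c1 → Player 1 plays A (best of 6, -9, 5, -6, 3); Player 2 gets 5.
- c2 → Player 1 plays E (best of 2, -1, 3, -6, 9); Player 2 gets 7.
- c3 → Player 1 plays D (best of 2, 2, -6, 6, 2); Player 2 gets 5.
Maximizing over 5, 7, 5, Player 2 chooses c2. Subgame-perfect outcome: (E, c2) with payoffs (9, 7).
Now find the simultaneous Nash equilibrium.
Player 1's best replies: c1→A; c2→E; c3→D.
Player 2's best replies: A→c1; B→c3; C→c2; D→c1; E→c3.
The unique mutual best reply is (A, c1), giving (6, 5).
Player 1 earns 9 sequentially versus 6 at the Nash outcome: better off.

better off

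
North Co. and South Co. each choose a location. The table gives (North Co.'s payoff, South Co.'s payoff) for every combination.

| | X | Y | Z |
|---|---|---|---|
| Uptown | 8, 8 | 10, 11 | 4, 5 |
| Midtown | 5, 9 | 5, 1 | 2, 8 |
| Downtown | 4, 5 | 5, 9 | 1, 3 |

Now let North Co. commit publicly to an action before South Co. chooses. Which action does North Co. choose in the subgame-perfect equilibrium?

Uptown

Backward induction with North Co. moving first.
- Uptown → South Co. plays Y (best of 8, 11, 5); North Co. gets 10.
- Midtown → South Co. plays X (best of 9, 1, 8); North Co. gets 5.
- Downtown → South Co. plays Y (best of 5, 9, 3); North Co. gets 5.
Among 10, 5, 5, the best is 10 at Uptown. Subgame-perfect outcome: (Uptown, Y) with payoffs (10, 11).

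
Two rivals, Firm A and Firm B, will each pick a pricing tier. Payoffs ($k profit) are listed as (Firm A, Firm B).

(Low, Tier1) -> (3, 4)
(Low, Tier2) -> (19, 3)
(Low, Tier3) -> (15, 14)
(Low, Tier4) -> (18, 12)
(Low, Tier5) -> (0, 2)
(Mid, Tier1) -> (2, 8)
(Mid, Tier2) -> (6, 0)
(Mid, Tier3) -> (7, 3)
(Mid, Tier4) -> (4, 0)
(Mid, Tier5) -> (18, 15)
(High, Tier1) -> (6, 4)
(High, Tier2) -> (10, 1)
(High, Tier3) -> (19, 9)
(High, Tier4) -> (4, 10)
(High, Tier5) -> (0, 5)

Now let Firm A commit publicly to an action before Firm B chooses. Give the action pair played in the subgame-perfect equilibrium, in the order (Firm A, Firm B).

Backward induction with Firm A moving first.
- Low: BR = Tier3, leader payoff 15.
- Mid: BR = Tier5, leader payoff 18.
- High: BR = Tier4, leader payoff 4.
Maximizing over 15, 18, 4, Firm A chooses Mid. Subgame-perfect outcome: (Mid, Tier5) with payoffs (18, 15).

(Mid, Tier5)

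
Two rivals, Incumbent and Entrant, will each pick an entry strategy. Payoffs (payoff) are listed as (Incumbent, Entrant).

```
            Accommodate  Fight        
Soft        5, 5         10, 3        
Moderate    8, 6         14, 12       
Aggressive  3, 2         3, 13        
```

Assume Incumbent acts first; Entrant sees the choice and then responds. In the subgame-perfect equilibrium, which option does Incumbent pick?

Solve by backward induction (Incumbent leads).
- Soft: BR = Accommodate, leader payoff 5.
- Moderate: BR = Fight, leader payoff 14.
- Aggressive: BR = Fight, leader payoff 3.
Incumbent's induced payoffs are 5, 14, 3, so Incumbent commits to Moderate. Subgame-perfect outcome: (Moderate, Fight) with payoffs (14, 12).

Moderate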